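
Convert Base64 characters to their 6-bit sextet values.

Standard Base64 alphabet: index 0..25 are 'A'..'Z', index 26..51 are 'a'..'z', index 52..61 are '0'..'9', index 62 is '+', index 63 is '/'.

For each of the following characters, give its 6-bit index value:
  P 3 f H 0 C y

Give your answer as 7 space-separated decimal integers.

'P': A..Z range, ord('P') − ord('A') = 15
'3': 0..9 range, 52 + ord('3') − ord('0') = 55
'f': a..z range, 26 + ord('f') − ord('a') = 31
'H': A..Z range, ord('H') − ord('A') = 7
'0': 0..9 range, 52 + ord('0') − ord('0') = 52
'C': A..Z range, ord('C') − ord('A') = 2
'y': a..z range, 26 + ord('y') − ord('a') = 50

Answer: 15 55 31 7 52 2 50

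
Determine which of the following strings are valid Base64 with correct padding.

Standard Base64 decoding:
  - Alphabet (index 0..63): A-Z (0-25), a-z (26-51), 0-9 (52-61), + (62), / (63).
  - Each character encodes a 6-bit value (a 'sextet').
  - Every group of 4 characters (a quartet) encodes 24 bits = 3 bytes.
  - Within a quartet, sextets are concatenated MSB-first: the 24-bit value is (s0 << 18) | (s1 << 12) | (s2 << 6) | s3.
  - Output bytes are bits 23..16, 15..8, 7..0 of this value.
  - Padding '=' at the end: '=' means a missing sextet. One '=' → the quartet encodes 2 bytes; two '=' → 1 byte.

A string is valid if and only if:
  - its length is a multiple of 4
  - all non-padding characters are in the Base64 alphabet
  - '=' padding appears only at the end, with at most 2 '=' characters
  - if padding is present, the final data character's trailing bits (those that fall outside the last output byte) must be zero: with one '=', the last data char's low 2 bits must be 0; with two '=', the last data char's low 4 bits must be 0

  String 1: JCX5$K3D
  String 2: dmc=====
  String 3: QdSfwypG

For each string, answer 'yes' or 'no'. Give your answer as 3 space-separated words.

String 1: 'JCX5$K3D' → invalid (bad char(s): ['$'])
String 2: 'dmc=====' → invalid (5 pad chars (max 2))
String 3: 'QdSfwypG' → valid

Answer: no no yes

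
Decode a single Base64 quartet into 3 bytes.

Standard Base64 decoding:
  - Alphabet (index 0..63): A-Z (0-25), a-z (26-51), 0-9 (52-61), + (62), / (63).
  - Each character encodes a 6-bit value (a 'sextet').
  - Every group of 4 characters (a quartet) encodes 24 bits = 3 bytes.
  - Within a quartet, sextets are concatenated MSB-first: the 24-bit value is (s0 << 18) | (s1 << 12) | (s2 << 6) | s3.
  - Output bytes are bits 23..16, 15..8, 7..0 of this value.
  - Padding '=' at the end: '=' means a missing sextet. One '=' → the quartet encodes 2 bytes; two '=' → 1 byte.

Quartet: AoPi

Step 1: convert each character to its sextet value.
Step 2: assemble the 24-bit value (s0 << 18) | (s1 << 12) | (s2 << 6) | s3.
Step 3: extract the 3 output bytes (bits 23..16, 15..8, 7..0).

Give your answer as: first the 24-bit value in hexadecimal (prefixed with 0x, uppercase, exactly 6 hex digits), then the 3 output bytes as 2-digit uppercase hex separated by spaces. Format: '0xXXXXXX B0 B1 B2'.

Sextets: A=0, o=40, P=15, i=34
24-bit: (0<<18) | (40<<12) | (15<<6) | 34
      = 0x000000 | 0x028000 | 0x0003C0 | 0x000022
      = 0x0283E2
Bytes: (v>>16)&0xFF=02, (v>>8)&0xFF=83, v&0xFF=E2

Answer: 0x0283E2 02 83 E2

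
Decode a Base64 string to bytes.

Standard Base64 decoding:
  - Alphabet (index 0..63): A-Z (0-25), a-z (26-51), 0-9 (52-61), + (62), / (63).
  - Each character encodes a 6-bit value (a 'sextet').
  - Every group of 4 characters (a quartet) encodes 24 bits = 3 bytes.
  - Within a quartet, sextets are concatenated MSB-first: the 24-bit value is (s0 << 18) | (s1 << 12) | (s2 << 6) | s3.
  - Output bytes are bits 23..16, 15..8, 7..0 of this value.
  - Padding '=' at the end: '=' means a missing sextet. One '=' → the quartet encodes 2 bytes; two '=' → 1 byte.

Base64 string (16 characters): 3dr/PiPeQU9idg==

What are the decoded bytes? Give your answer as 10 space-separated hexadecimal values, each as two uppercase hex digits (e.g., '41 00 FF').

Answer: DD DA FF 3E 23 DE 41 4F 62 76

Derivation:
After char 0 ('3'=55): chars_in_quartet=1 acc=0x37 bytes_emitted=0
After char 1 ('d'=29): chars_in_quartet=2 acc=0xDDD bytes_emitted=0
After char 2 ('r'=43): chars_in_quartet=3 acc=0x3776B bytes_emitted=0
After char 3 ('/'=63): chars_in_quartet=4 acc=0xDDDAFF -> emit DD DA FF, reset; bytes_emitted=3
After char 4 ('P'=15): chars_in_quartet=1 acc=0xF bytes_emitted=3
After char 5 ('i'=34): chars_in_quartet=2 acc=0x3E2 bytes_emitted=3
After char 6 ('P'=15): chars_in_quartet=3 acc=0xF88F bytes_emitted=3
After char 7 ('e'=30): chars_in_quartet=4 acc=0x3E23DE -> emit 3E 23 DE, reset; bytes_emitted=6
After char 8 ('Q'=16): chars_in_quartet=1 acc=0x10 bytes_emitted=6
After char 9 ('U'=20): chars_in_quartet=2 acc=0x414 bytes_emitted=6
After char 10 ('9'=61): chars_in_quartet=3 acc=0x1053D bytes_emitted=6
After char 11 ('i'=34): chars_in_quartet=4 acc=0x414F62 -> emit 41 4F 62, reset; bytes_emitted=9
After char 12 ('d'=29): chars_in_quartet=1 acc=0x1D bytes_emitted=9
After char 13 ('g'=32): chars_in_quartet=2 acc=0x760 bytes_emitted=9
Padding '==': partial quartet acc=0x760 -> emit 76; bytes_emitted=10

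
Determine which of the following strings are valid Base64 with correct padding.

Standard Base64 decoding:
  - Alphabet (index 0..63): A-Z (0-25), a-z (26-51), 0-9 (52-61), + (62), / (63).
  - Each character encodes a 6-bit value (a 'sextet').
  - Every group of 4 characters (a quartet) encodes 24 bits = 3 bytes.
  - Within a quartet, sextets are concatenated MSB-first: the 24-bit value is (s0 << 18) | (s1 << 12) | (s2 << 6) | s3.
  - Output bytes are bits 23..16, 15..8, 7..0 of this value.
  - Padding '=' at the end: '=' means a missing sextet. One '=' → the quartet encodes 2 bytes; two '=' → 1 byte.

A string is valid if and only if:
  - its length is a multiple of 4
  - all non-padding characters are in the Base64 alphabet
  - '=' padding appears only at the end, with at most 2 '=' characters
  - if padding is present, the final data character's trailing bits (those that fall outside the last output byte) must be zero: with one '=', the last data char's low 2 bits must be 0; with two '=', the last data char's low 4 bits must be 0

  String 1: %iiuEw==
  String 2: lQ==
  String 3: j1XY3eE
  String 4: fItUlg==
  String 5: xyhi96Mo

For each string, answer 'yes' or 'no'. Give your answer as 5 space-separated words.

String 1: '%iiuEw==' → invalid (bad char(s): ['%'])
String 2: 'lQ==' → valid
String 3: 'j1XY3eE' → invalid (len=7 not mult of 4)
String 4: 'fItUlg==' → valid
String 5: 'xyhi96Mo' → valid

Answer: no yes no yes yes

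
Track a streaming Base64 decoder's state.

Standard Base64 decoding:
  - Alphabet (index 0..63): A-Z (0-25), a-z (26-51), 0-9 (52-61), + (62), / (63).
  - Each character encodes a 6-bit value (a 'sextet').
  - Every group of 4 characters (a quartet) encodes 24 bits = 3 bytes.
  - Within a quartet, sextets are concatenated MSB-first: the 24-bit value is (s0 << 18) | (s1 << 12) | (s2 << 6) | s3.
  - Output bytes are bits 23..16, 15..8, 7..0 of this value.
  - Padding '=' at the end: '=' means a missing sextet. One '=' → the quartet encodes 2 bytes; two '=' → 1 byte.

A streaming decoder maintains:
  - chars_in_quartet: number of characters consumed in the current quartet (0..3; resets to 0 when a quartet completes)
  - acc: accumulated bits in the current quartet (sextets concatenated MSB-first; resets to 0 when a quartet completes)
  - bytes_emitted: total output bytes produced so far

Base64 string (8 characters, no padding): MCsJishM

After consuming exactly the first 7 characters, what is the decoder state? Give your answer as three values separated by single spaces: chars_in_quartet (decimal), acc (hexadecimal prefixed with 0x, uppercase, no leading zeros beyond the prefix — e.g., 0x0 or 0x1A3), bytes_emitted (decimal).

After char 0 ('M'=12): chars_in_quartet=1 acc=0xC bytes_emitted=0
After char 1 ('C'=2): chars_in_quartet=2 acc=0x302 bytes_emitted=0
After char 2 ('s'=44): chars_in_quartet=3 acc=0xC0AC bytes_emitted=0
After char 3 ('J'=9): chars_in_quartet=4 acc=0x302B09 -> emit 30 2B 09, reset; bytes_emitted=3
After char 4 ('i'=34): chars_in_quartet=1 acc=0x22 bytes_emitted=3
After char 5 ('s'=44): chars_in_quartet=2 acc=0x8AC bytes_emitted=3
After char 6 ('h'=33): chars_in_quartet=3 acc=0x22B21 bytes_emitted=3

Answer: 3 0x22B21 3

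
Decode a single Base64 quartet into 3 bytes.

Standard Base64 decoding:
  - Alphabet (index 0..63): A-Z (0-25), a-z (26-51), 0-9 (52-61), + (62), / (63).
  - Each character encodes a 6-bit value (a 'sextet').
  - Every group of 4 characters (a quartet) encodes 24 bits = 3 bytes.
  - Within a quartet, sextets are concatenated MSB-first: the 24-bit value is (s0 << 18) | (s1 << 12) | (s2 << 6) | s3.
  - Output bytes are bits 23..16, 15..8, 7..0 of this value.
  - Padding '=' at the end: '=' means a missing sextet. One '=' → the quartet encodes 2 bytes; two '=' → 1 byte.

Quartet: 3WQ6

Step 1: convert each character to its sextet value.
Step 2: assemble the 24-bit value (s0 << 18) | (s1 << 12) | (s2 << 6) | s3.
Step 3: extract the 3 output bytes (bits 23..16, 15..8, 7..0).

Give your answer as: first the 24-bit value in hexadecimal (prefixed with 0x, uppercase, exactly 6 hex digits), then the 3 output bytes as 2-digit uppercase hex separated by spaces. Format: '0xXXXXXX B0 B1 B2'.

Answer: 0xDD643A DD 64 3A

Derivation:
Sextets: 3=55, W=22, Q=16, 6=58
24-bit: (55<<18) | (22<<12) | (16<<6) | 58
      = 0xDC0000 | 0x016000 | 0x000400 | 0x00003A
      = 0xDD643A
Bytes: (v>>16)&0xFF=DD, (v>>8)&0xFF=64, v&0xFF=3A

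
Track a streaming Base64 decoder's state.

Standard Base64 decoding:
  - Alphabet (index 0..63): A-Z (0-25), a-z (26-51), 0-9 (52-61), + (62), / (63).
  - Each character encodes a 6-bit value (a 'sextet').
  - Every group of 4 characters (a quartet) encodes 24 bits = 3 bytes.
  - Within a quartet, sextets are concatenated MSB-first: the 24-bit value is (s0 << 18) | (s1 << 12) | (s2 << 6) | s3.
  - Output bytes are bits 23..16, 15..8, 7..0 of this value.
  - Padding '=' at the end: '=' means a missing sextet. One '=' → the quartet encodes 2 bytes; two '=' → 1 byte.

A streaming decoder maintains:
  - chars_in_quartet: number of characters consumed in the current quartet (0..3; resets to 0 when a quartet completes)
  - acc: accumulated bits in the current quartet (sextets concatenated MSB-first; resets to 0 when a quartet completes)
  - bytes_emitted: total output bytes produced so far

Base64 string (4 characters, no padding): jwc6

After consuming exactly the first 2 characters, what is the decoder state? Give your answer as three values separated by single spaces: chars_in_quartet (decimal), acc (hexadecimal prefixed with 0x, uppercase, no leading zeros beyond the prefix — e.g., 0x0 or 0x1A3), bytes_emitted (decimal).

After char 0 ('j'=35): chars_in_quartet=1 acc=0x23 bytes_emitted=0
After char 1 ('w'=48): chars_in_quartet=2 acc=0x8F0 bytes_emitted=0

Answer: 2 0x8F0 0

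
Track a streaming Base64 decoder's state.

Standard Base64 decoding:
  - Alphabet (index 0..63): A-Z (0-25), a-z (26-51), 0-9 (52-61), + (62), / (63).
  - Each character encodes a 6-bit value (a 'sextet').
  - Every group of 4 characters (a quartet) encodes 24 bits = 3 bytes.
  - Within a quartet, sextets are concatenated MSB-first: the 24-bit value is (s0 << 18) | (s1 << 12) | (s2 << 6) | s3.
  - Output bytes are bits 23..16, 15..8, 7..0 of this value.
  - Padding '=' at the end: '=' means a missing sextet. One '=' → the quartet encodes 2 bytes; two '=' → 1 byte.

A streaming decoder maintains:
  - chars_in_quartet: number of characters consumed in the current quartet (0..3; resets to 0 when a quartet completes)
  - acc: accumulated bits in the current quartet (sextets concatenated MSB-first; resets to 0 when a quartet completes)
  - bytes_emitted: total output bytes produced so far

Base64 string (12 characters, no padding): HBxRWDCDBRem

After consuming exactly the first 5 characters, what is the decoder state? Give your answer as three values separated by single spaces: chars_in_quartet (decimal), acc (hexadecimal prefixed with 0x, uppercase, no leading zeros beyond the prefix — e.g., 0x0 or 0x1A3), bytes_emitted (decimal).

Answer: 1 0x16 3

Derivation:
After char 0 ('H'=7): chars_in_quartet=1 acc=0x7 bytes_emitted=0
After char 1 ('B'=1): chars_in_quartet=2 acc=0x1C1 bytes_emitted=0
After char 2 ('x'=49): chars_in_quartet=3 acc=0x7071 bytes_emitted=0
After char 3 ('R'=17): chars_in_quartet=4 acc=0x1C1C51 -> emit 1C 1C 51, reset; bytes_emitted=3
After char 4 ('W'=22): chars_in_quartet=1 acc=0x16 bytes_emitted=3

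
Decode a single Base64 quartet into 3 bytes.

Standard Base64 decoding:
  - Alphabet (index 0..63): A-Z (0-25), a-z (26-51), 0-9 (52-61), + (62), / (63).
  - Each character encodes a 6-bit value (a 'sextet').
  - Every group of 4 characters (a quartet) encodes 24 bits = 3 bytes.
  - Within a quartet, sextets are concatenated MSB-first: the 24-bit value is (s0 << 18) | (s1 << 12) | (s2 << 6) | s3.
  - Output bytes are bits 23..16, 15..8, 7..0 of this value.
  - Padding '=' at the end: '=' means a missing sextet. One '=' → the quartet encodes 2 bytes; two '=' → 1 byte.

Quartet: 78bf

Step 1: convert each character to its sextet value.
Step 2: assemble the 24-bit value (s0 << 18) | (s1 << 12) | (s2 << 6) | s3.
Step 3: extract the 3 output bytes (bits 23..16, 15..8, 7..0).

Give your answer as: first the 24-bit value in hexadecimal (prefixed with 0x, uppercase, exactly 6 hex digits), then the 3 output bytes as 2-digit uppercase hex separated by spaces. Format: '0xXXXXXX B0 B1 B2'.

Sextets: 7=59, 8=60, b=27, f=31
24-bit: (59<<18) | (60<<12) | (27<<6) | 31
      = 0xEC0000 | 0x03C000 | 0x0006C0 | 0x00001F
      = 0xEFC6DF
Bytes: (v>>16)&0xFF=EF, (v>>8)&0xFF=C6, v&0xFF=DF

Answer: 0xEFC6DF EF C6 DF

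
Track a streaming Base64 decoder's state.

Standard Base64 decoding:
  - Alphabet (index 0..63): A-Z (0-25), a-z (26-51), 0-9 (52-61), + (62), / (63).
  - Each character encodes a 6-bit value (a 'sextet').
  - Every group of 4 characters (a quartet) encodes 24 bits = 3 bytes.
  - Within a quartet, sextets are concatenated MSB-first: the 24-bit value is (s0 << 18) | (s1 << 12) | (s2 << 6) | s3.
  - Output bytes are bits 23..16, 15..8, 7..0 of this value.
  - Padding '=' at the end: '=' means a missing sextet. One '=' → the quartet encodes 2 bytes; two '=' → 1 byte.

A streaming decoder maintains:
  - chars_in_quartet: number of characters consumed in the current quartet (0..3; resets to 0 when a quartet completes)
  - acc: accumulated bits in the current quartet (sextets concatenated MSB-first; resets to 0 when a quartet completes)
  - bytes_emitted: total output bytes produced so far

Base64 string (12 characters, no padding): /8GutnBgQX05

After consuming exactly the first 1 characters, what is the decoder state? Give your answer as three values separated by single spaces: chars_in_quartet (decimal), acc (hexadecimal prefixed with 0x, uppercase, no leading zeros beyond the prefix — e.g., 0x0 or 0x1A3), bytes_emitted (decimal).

After char 0 ('/'=63): chars_in_quartet=1 acc=0x3F bytes_emitted=0

Answer: 1 0x3F 0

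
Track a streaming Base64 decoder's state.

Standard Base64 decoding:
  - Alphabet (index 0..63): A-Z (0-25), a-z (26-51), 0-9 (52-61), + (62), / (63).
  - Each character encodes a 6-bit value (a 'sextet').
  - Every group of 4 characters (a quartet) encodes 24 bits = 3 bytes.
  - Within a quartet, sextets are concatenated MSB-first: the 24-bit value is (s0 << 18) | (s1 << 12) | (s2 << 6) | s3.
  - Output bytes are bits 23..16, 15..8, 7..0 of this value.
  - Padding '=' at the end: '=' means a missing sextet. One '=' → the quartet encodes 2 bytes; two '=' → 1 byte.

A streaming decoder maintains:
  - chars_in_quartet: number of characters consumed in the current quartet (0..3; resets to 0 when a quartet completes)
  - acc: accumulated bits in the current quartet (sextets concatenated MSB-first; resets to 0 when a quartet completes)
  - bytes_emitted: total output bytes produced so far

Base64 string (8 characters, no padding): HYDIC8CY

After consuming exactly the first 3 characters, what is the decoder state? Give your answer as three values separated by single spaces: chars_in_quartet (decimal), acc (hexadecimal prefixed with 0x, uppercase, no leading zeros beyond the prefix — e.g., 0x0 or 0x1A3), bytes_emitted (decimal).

After char 0 ('H'=7): chars_in_quartet=1 acc=0x7 bytes_emitted=0
After char 1 ('Y'=24): chars_in_quartet=2 acc=0x1D8 bytes_emitted=0
After char 2 ('D'=3): chars_in_quartet=3 acc=0x7603 bytes_emitted=0

Answer: 3 0x7603 0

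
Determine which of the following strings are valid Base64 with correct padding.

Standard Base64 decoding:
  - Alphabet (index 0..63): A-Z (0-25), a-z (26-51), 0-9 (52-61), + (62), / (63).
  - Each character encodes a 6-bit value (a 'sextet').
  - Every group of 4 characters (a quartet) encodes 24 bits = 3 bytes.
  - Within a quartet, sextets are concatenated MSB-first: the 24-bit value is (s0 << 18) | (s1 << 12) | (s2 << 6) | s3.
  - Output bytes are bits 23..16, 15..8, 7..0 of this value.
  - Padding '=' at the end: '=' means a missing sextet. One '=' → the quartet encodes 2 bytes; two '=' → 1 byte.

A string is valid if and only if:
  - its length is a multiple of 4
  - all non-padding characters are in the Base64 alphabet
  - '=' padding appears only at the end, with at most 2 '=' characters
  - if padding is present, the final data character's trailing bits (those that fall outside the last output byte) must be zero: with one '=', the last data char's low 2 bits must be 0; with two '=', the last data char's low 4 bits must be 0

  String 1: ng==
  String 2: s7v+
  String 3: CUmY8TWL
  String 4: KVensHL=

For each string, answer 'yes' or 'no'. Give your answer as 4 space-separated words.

Answer: yes yes yes no

Derivation:
String 1: 'ng==' → valid
String 2: 's7v+' → valid
String 3: 'CUmY8TWL' → valid
String 4: 'KVensHL=' → invalid (bad trailing bits)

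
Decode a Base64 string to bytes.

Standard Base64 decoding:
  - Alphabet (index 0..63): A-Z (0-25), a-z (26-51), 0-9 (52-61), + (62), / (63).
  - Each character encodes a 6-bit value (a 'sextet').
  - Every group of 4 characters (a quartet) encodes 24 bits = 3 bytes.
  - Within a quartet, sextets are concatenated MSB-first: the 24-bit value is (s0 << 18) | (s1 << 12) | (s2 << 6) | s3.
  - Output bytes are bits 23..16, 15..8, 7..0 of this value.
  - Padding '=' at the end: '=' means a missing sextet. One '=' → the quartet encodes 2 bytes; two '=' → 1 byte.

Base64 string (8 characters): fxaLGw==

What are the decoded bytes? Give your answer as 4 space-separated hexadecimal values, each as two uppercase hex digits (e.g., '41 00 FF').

After char 0 ('f'=31): chars_in_quartet=1 acc=0x1F bytes_emitted=0
After char 1 ('x'=49): chars_in_quartet=2 acc=0x7F1 bytes_emitted=0
After char 2 ('a'=26): chars_in_quartet=3 acc=0x1FC5A bytes_emitted=0
After char 3 ('L'=11): chars_in_quartet=4 acc=0x7F168B -> emit 7F 16 8B, reset; bytes_emitted=3
After char 4 ('G'=6): chars_in_quartet=1 acc=0x6 bytes_emitted=3
After char 5 ('w'=48): chars_in_quartet=2 acc=0x1B0 bytes_emitted=3
Padding '==': partial quartet acc=0x1B0 -> emit 1B; bytes_emitted=4

Answer: 7F 16 8B 1B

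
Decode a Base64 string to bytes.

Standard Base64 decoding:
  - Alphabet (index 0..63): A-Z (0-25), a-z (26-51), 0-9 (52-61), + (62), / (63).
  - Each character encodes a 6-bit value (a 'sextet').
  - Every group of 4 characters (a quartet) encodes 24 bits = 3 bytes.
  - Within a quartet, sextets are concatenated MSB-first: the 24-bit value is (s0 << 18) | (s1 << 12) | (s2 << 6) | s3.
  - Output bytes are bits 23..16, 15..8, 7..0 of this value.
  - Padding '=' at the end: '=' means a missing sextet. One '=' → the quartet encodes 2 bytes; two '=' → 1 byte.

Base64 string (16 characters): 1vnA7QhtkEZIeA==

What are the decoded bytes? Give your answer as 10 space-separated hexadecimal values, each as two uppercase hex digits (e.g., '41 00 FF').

Answer: D6 F9 C0 ED 08 6D 90 46 48 78

Derivation:
After char 0 ('1'=53): chars_in_quartet=1 acc=0x35 bytes_emitted=0
After char 1 ('v'=47): chars_in_quartet=2 acc=0xD6F bytes_emitted=0
After char 2 ('n'=39): chars_in_quartet=3 acc=0x35BE7 bytes_emitted=0
After char 3 ('A'=0): chars_in_quartet=4 acc=0xD6F9C0 -> emit D6 F9 C0, reset; bytes_emitted=3
After char 4 ('7'=59): chars_in_quartet=1 acc=0x3B bytes_emitted=3
After char 5 ('Q'=16): chars_in_quartet=2 acc=0xED0 bytes_emitted=3
After char 6 ('h'=33): chars_in_quartet=3 acc=0x3B421 bytes_emitted=3
After char 7 ('t'=45): chars_in_quartet=4 acc=0xED086D -> emit ED 08 6D, reset; bytes_emitted=6
After char 8 ('k'=36): chars_in_quartet=1 acc=0x24 bytes_emitted=6
After char 9 ('E'=4): chars_in_quartet=2 acc=0x904 bytes_emitted=6
After char 10 ('Z'=25): chars_in_quartet=3 acc=0x24119 bytes_emitted=6
After char 11 ('I'=8): chars_in_quartet=4 acc=0x904648 -> emit 90 46 48, reset; bytes_emitted=9
After char 12 ('e'=30): chars_in_quartet=1 acc=0x1E bytes_emitted=9
After char 13 ('A'=0): chars_in_quartet=2 acc=0x780 bytes_emitted=9
Padding '==': partial quartet acc=0x780 -> emit 78; bytes_emitted=10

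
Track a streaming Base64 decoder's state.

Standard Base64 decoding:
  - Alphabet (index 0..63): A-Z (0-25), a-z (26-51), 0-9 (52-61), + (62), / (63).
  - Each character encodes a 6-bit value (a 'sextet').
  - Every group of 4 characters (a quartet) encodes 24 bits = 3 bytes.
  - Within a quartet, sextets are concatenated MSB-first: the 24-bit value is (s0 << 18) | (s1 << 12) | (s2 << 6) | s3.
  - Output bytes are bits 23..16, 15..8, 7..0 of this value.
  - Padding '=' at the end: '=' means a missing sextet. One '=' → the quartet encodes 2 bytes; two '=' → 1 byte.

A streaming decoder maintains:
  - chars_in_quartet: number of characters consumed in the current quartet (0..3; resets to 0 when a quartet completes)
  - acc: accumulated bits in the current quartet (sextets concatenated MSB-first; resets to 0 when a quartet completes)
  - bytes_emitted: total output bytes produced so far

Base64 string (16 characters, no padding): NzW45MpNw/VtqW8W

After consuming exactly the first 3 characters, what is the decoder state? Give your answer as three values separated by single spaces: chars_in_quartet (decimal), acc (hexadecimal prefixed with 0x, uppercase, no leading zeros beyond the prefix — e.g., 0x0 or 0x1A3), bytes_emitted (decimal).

Answer: 3 0xDCD6 0

Derivation:
After char 0 ('N'=13): chars_in_quartet=1 acc=0xD bytes_emitted=0
After char 1 ('z'=51): chars_in_quartet=2 acc=0x373 bytes_emitted=0
After char 2 ('W'=22): chars_in_quartet=3 acc=0xDCD6 bytes_emitted=0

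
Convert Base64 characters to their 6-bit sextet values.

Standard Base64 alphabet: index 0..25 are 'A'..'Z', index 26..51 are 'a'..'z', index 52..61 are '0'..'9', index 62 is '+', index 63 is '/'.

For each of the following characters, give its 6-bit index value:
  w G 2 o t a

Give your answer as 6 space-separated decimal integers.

Answer: 48 6 54 40 45 26

Derivation:
'w': a..z range, 26 + ord('w') − ord('a') = 48
'G': A..Z range, ord('G') − ord('A') = 6
'2': 0..9 range, 52 + ord('2') − ord('0') = 54
'o': a..z range, 26 + ord('o') − ord('a') = 40
't': a..z range, 26 + ord('t') − ord('a') = 45
'a': a..z range, 26 + ord('a') − ord('a') = 26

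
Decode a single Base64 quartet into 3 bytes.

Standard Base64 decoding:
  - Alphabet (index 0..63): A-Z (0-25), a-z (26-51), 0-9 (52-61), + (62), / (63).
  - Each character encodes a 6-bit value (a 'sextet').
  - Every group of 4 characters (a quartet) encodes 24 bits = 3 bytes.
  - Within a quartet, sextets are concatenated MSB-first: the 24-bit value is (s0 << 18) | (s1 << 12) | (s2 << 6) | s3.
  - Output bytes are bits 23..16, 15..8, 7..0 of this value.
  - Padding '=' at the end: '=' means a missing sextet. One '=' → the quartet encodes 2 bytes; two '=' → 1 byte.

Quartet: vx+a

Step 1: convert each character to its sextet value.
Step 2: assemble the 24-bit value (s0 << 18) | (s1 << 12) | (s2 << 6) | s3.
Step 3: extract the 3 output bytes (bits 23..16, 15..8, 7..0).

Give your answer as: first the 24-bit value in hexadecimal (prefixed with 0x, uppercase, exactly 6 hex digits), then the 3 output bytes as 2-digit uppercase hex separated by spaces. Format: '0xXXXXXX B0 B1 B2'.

Sextets: v=47, x=49, +=62, a=26
24-bit: (47<<18) | (49<<12) | (62<<6) | 26
      = 0xBC0000 | 0x031000 | 0x000F80 | 0x00001A
      = 0xBF1F9A
Bytes: (v>>16)&0xFF=BF, (v>>8)&0xFF=1F, v&0xFF=9A

Answer: 0xBF1F9A BF 1F 9A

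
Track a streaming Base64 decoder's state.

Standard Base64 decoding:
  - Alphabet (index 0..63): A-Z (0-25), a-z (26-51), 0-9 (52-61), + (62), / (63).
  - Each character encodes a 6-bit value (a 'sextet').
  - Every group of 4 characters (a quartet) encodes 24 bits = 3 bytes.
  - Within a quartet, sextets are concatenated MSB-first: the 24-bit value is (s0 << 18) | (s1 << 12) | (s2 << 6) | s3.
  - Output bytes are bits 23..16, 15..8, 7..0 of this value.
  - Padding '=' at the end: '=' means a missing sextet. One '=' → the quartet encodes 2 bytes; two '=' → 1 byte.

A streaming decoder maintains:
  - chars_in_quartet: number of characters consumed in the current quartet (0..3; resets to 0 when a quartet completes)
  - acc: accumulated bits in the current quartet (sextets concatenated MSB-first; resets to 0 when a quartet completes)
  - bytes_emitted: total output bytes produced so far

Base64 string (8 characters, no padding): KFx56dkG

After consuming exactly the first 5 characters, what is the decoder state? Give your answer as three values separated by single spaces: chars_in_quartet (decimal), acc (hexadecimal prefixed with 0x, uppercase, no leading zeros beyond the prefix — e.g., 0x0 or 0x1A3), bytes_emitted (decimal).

Answer: 1 0x3A 3

Derivation:
After char 0 ('K'=10): chars_in_quartet=1 acc=0xA bytes_emitted=0
After char 1 ('F'=5): chars_in_quartet=2 acc=0x285 bytes_emitted=0
After char 2 ('x'=49): chars_in_quartet=3 acc=0xA171 bytes_emitted=0
After char 3 ('5'=57): chars_in_quartet=4 acc=0x285C79 -> emit 28 5C 79, reset; bytes_emitted=3
After char 4 ('6'=58): chars_in_quartet=1 acc=0x3A bytes_emitted=3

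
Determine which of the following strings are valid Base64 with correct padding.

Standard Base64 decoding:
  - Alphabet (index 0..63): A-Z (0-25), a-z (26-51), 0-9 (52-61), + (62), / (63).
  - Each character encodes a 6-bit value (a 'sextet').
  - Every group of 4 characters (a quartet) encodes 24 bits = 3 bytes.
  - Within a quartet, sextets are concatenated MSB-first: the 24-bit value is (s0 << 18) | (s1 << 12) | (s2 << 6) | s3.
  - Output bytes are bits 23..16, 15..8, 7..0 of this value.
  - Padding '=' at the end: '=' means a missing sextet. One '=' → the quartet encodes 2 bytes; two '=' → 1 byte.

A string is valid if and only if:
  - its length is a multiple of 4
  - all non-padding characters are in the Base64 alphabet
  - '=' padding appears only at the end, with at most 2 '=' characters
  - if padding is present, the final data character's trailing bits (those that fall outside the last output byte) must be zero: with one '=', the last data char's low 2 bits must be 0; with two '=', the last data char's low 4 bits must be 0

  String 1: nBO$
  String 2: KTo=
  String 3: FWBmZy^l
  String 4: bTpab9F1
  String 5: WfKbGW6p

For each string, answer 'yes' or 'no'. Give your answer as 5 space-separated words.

Answer: no yes no yes yes

Derivation:
String 1: 'nBO$' → invalid (bad char(s): ['$'])
String 2: 'KTo=' → valid
String 3: 'FWBmZy^l' → invalid (bad char(s): ['^'])
String 4: 'bTpab9F1' → valid
String 5: 'WfKbGW6p' → valid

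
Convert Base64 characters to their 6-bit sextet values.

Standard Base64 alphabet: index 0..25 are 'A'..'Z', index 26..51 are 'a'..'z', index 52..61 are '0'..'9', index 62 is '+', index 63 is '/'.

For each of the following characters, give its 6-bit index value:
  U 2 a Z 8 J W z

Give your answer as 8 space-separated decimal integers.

Answer: 20 54 26 25 60 9 22 51

Derivation:
'U': A..Z range, ord('U') − ord('A') = 20
'2': 0..9 range, 52 + ord('2') − ord('0') = 54
'a': a..z range, 26 + ord('a') − ord('a') = 26
'Z': A..Z range, ord('Z') − ord('A') = 25
'8': 0..9 range, 52 + ord('8') − ord('0') = 60
'J': A..Z range, ord('J') − ord('A') = 9
'W': A..Z range, ord('W') − ord('A') = 22
'z': a..z range, 26 + ord('z') − ord('a') = 51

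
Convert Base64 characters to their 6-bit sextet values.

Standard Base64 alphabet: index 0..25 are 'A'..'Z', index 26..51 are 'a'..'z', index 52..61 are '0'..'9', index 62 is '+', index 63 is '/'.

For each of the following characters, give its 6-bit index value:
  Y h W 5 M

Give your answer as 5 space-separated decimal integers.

Answer: 24 33 22 57 12

Derivation:
'Y': A..Z range, ord('Y') − ord('A') = 24
'h': a..z range, 26 + ord('h') − ord('a') = 33
'W': A..Z range, ord('W') − ord('A') = 22
'5': 0..9 range, 52 + ord('5') − ord('0') = 57
'M': A..Z range, ord('M') − ord('A') = 12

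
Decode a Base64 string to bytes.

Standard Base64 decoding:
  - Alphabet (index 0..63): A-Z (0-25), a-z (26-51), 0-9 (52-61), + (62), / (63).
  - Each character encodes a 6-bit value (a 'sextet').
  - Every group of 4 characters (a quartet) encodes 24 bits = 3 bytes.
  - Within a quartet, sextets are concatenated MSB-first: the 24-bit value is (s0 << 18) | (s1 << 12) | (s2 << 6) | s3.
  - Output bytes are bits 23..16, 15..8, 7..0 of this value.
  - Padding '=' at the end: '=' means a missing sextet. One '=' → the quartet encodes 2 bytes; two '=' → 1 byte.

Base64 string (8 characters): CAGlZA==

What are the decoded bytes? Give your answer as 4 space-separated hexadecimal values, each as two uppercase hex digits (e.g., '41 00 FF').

After char 0 ('C'=2): chars_in_quartet=1 acc=0x2 bytes_emitted=0
After char 1 ('A'=0): chars_in_quartet=2 acc=0x80 bytes_emitted=0
After char 2 ('G'=6): chars_in_quartet=3 acc=0x2006 bytes_emitted=0
After char 3 ('l'=37): chars_in_quartet=4 acc=0x801A5 -> emit 08 01 A5, reset; bytes_emitted=3
After char 4 ('Z'=25): chars_in_quartet=1 acc=0x19 bytes_emitted=3
After char 5 ('A'=0): chars_in_quartet=2 acc=0x640 bytes_emitted=3
Padding '==': partial quartet acc=0x640 -> emit 64; bytes_emitted=4

Answer: 08 01 A5 64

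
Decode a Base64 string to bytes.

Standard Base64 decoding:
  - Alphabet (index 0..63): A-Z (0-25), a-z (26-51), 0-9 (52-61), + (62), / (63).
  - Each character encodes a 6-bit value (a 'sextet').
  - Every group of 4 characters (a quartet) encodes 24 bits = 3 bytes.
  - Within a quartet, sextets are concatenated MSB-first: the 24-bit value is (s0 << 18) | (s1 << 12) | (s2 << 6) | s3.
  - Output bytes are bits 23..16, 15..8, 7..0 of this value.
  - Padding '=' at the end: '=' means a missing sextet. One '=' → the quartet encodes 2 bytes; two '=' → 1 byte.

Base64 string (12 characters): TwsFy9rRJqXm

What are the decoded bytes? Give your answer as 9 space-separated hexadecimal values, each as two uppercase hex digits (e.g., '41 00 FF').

After char 0 ('T'=19): chars_in_quartet=1 acc=0x13 bytes_emitted=0
After char 1 ('w'=48): chars_in_quartet=2 acc=0x4F0 bytes_emitted=0
After char 2 ('s'=44): chars_in_quartet=3 acc=0x13C2C bytes_emitted=0
After char 3 ('F'=5): chars_in_quartet=4 acc=0x4F0B05 -> emit 4F 0B 05, reset; bytes_emitted=3
After char 4 ('y'=50): chars_in_quartet=1 acc=0x32 bytes_emitted=3
After char 5 ('9'=61): chars_in_quartet=2 acc=0xCBD bytes_emitted=3
After char 6 ('r'=43): chars_in_quartet=3 acc=0x32F6B bytes_emitted=3
After char 7 ('R'=17): chars_in_quartet=4 acc=0xCBDAD1 -> emit CB DA D1, reset; bytes_emitted=6
After char 8 ('J'=9): chars_in_quartet=1 acc=0x9 bytes_emitted=6
After char 9 ('q'=42): chars_in_quartet=2 acc=0x26A bytes_emitted=6
After char 10 ('X'=23): chars_in_quartet=3 acc=0x9A97 bytes_emitted=6
After char 11 ('m'=38): chars_in_quartet=4 acc=0x26A5E6 -> emit 26 A5 E6, reset; bytes_emitted=9

Answer: 4F 0B 05 CB DA D1 26 A5 E6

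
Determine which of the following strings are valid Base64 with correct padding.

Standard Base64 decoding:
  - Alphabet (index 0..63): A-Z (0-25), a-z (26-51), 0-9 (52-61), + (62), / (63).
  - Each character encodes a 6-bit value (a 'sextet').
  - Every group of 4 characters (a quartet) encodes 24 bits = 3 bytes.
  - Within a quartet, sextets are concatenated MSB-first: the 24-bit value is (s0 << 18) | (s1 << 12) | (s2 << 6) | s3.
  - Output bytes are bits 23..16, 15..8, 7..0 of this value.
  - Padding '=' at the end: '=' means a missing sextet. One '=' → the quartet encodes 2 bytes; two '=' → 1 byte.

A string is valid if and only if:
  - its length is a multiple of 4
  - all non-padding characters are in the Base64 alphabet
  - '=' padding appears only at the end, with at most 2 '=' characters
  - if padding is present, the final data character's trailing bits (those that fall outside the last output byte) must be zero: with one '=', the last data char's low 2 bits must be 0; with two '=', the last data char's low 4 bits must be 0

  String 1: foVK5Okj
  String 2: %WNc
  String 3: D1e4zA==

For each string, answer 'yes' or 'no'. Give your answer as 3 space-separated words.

Answer: yes no yes

Derivation:
String 1: 'foVK5Okj' → valid
String 2: '%WNc' → invalid (bad char(s): ['%'])
String 3: 'D1e4zA==' → valid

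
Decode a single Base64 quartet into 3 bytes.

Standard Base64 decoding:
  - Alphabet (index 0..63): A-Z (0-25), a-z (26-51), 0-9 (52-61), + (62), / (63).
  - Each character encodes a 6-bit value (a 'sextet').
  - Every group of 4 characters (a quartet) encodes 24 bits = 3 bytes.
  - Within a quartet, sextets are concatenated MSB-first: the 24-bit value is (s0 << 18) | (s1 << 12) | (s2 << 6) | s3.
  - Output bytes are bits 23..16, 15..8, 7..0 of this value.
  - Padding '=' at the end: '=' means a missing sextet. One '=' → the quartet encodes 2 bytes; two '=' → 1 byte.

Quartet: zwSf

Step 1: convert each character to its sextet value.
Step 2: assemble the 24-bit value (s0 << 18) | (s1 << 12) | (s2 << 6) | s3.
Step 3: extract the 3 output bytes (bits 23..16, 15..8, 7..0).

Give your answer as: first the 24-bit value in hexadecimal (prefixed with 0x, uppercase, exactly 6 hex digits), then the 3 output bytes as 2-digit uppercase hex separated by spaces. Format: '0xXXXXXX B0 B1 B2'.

Answer: 0xCF049F CF 04 9F

Derivation:
Sextets: z=51, w=48, S=18, f=31
24-bit: (51<<18) | (48<<12) | (18<<6) | 31
      = 0xCC0000 | 0x030000 | 0x000480 | 0x00001F
      = 0xCF049F
Bytes: (v>>16)&0xFF=CF, (v>>8)&0xFF=04, v&0xFF=9F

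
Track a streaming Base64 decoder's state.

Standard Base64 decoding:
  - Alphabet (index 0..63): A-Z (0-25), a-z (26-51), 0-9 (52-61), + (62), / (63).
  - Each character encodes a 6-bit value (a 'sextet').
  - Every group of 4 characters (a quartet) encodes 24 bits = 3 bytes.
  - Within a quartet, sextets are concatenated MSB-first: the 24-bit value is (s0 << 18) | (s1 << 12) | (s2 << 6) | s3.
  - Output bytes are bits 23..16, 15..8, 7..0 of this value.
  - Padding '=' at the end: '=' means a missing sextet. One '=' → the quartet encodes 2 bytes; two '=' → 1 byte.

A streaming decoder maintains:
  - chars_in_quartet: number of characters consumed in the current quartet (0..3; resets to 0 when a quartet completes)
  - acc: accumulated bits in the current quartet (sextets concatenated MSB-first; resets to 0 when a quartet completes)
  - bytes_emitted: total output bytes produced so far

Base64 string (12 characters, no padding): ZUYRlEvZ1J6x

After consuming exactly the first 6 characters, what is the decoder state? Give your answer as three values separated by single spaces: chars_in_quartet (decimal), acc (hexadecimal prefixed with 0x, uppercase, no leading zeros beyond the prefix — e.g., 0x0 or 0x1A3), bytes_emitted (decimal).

Answer: 2 0x944 3

Derivation:
After char 0 ('Z'=25): chars_in_quartet=1 acc=0x19 bytes_emitted=0
After char 1 ('U'=20): chars_in_quartet=2 acc=0x654 bytes_emitted=0
After char 2 ('Y'=24): chars_in_quartet=3 acc=0x19518 bytes_emitted=0
After char 3 ('R'=17): chars_in_quartet=4 acc=0x654611 -> emit 65 46 11, reset; bytes_emitted=3
After char 4 ('l'=37): chars_in_quartet=1 acc=0x25 bytes_emitted=3
After char 5 ('E'=4): chars_in_quartet=2 acc=0x944 bytes_emitted=3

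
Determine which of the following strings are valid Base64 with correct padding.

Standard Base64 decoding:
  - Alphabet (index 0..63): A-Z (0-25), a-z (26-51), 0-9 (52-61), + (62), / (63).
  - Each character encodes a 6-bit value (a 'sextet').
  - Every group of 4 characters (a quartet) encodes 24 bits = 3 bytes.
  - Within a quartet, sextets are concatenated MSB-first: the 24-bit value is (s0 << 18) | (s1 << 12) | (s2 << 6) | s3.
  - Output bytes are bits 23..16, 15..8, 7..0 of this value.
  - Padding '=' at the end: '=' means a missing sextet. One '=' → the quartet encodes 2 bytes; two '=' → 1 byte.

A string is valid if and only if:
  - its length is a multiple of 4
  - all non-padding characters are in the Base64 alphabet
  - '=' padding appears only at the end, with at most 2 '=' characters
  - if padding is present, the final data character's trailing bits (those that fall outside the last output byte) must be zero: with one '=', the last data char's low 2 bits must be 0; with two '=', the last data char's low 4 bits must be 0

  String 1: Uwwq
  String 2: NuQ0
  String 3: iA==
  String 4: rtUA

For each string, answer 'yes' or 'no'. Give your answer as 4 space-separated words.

String 1: 'Uwwq' → valid
String 2: 'NuQ0' → valid
String 3: 'iA==' → valid
String 4: 'rtUA' → valid

Answer: yes yes yes yes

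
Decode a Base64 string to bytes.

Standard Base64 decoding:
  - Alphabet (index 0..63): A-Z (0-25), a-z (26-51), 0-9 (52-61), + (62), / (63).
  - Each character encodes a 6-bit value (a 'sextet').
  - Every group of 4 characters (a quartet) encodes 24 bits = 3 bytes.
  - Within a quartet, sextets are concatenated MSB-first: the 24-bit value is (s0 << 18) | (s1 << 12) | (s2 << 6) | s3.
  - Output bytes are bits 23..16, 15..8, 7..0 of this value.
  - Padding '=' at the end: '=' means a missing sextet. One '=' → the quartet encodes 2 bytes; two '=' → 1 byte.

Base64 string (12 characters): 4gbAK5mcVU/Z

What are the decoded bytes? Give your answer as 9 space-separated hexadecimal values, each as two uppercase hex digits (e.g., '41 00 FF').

After char 0 ('4'=56): chars_in_quartet=1 acc=0x38 bytes_emitted=0
After char 1 ('g'=32): chars_in_quartet=2 acc=0xE20 bytes_emitted=0
After char 2 ('b'=27): chars_in_quartet=3 acc=0x3881B bytes_emitted=0
After char 3 ('A'=0): chars_in_quartet=4 acc=0xE206C0 -> emit E2 06 C0, reset; bytes_emitted=3
After char 4 ('K'=10): chars_in_quartet=1 acc=0xA bytes_emitted=3
After char 5 ('5'=57): chars_in_quartet=2 acc=0x2B9 bytes_emitted=3
After char 6 ('m'=38): chars_in_quartet=3 acc=0xAE66 bytes_emitted=3
After char 7 ('c'=28): chars_in_quartet=4 acc=0x2B999C -> emit 2B 99 9C, reset; bytes_emitted=6
After char 8 ('V'=21): chars_in_quartet=1 acc=0x15 bytes_emitted=6
After char 9 ('U'=20): chars_in_quartet=2 acc=0x554 bytes_emitted=6
After char 10 ('/'=63): chars_in_quartet=3 acc=0x1553F bytes_emitted=6
After char 11 ('Z'=25): chars_in_quartet=4 acc=0x554FD9 -> emit 55 4F D9, reset; bytes_emitted=9

Answer: E2 06 C0 2B 99 9C 55 4F D9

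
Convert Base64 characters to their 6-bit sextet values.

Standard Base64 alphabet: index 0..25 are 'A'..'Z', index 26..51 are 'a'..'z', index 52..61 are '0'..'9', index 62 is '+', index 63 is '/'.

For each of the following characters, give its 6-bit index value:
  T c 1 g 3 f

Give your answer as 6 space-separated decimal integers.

Answer: 19 28 53 32 55 31

Derivation:
'T': A..Z range, ord('T') − ord('A') = 19
'c': a..z range, 26 + ord('c') − ord('a') = 28
'1': 0..9 range, 52 + ord('1') − ord('0') = 53
'g': a..z range, 26 + ord('g') − ord('a') = 32
'3': 0..9 range, 52 + ord('3') − ord('0') = 55
'f': a..z range, 26 + ord('f') − ord('a') = 31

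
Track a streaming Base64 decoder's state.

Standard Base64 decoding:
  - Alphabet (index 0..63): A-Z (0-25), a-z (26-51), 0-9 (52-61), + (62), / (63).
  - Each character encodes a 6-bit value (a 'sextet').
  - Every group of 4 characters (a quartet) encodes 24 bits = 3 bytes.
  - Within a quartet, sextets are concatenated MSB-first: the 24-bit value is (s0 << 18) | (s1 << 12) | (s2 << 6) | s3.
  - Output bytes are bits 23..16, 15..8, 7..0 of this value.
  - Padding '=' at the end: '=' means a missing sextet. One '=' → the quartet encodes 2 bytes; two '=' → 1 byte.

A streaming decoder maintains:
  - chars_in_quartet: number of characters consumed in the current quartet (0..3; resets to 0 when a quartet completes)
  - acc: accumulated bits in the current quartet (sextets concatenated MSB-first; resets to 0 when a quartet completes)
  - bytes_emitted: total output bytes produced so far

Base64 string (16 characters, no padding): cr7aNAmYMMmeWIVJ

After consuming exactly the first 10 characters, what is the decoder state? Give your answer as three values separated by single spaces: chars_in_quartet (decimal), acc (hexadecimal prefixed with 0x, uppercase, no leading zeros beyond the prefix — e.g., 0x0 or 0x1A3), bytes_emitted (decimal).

Answer: 2 0x30C 6

Derivation:
After char 0 ('c'=28): chars_in_quartet=1 acc=0x1C bytes_emitted=0
After char 1 ('r'=43): chars_in_quartet=2 acc=0x72B bytes_emitted=0
After char 2 ('7'=59): chars_in_quartet=3 acc=0x1CAFB bytes_emitted=0
After char 3 ('a'=26): chars_in_quartet=4 acc=0x72BEDA -> emit 72 BE DA, reset; bytes_emitted=3
After char 4 ('N'=13): chars_in_quartet=1 acc=0xD bytes_emitted=3
After char 5 ('A'=0): chars_in_quartet=2 acc=0x340 bytes_emitted=3
After char 6 ('m'=38): chars_in_quartet=3 acc=0xD026 bytes_emitted=3
After char 7 ('Y'=24): chars_in_quartet=4 acc=0x340998 -> emit 34 09 98, reset; bytes_emitted=6
After char 8 ('M'=12): chars_in_quartet=1 acc=0xC bytes_emitted=6
After char 9 ('M'=12): chars_in_quartet=2 acc=0x30C bytes_emitted=6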